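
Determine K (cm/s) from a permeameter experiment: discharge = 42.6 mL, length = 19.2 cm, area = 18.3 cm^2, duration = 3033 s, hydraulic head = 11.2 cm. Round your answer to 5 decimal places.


Step 1: K = Q * L / (A * t * h)
Step 2: Numerator = 42.6 * 19.2 = 817.92
Step 3: Denominator = 18.3 * 3033 * 11.2 = 621643.68
Step 4: K = 817.92 / 621643.68 = 0.00132 cm/s

0.00132


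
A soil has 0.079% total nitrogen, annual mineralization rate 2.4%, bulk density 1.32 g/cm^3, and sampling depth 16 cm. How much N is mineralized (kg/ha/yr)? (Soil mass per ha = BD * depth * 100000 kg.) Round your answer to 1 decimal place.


Step 1: Soil mass per ha = BD * depth * 100000 = 1.32 * 16 * 100000 = 2112000 kg
Step 2: Total N pool = soil mass * N%/100 = 2112000 * 0.079/100 = 1668.48 kg/ha
Step 3: N mineralized = N pool * rate%/100 = 1668.48 * 2.4/100 = 40.0 kg/ha/yr

40.0


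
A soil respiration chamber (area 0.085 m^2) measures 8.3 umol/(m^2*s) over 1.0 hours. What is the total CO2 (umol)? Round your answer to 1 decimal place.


Step 1: Convert time to seconds: 1.0 hr * 3600 = 3600.0 s
Step 2: Total = flux * area * time_s
Step 3: Total = 8.3 * 0.085 * 3600.0
Step 4: Total = 2539.8 umol

2539.8


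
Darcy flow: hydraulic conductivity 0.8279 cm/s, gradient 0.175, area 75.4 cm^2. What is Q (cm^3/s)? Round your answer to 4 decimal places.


Step 1: Apply Darcy's law: Q = K * i * A
Step 2: Q = 0.8279 * 0.175 * 75.4
Step 3: Q = 10.9241 cm^3/s

10.9241


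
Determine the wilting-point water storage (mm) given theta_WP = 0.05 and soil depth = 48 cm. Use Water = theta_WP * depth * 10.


Step 1: Water (mm) = theta_WP * depth * 10
Step 2: Water = 0.05 * 48 * 10
Step 3: Water = 24.0 mm

24.0


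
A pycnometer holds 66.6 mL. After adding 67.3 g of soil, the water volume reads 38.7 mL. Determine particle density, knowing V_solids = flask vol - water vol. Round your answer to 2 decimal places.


Step 1: Volume of solids = flask volume - water volume with soil
Step 2: V_solids = 66.6 - 38.7 = 27.9 mL
Step 3: Particle density = mass / V_solids = 67.3 / 27.9 = 2.41 g/cm^3

2.41


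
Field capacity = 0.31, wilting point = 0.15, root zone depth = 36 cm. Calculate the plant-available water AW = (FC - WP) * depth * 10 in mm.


Step 1: Available water = (FC - WP) * depth * 10
Step 2: AW = (0.31 - 0.15) * 36 * 10
Step 3: AW = 0.16 * 36 * 10
Step 4: AW = 57.6 mm

57.6


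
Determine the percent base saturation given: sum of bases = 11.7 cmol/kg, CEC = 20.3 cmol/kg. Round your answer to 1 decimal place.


Step 1: BS = 100 * (sum of bases) / CEC
Step 2: BS = 100 * 11.7 / 20.3
Step 3: BS = 57.6%

57.6


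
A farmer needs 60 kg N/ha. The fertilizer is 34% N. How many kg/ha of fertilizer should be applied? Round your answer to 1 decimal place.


Step 1: Fertilizer rate = target N / (N content / 100)
Step 2: Rate = 60 / (34 / 100)
Step 3: Rate = 60 / 0.34
Step 4: Rate = 176.5 kg/ha

176.5


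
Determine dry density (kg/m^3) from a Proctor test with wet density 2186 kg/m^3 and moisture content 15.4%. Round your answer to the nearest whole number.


Step 1: Dry density = wet density / (1 + w/100)
Step 2: Dry density = 2186 / (1 + 15.4/100)
Step 3: Dry density = 2186 / 1.154
Step 4: Dry density = 1894 kg/m^3

1894


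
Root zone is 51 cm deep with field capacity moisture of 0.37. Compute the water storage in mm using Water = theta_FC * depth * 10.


Step 1: Water (mm) = theta_FC * depth (cm) * 10
Step 2: Water = 0.37 * 51 * 10
Step 3: Water = 188.7 mm

188.7


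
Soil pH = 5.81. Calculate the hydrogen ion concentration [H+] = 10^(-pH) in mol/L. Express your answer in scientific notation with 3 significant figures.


Step 1: [H+] = 10^(-pH)
Step 2: [H+] = 10^(-5.81)
Step 3: [H+] = 1.55e-06 mol/L

1.55e-06


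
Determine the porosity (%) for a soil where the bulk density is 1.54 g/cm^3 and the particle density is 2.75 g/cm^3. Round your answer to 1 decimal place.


Step 1: Formula: n = 100 * (1 - BD / PD)
Step 2: n = 100 * (1 - 1.54 / 2.75)
Step 3: n = 100 * (1 - 0.56)
Step 4: n = 44.0%

44.0


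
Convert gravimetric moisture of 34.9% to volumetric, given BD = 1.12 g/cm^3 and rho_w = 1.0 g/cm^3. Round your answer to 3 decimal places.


Step 1: theta = (w / 100) * BD / rho_w
Step 2: theta = (34.9 / 100) * 1.12 / 1.0
Step 3: theta = 0.349 * 1.12
Step 4: theta = 0.391

0.391


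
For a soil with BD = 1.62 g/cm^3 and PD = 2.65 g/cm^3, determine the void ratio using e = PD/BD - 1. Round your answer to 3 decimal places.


Step 1: e = PD / BD - 1
Step 2: e = 2.65 / 1.62 - 1
Step 3: e = 1.6358 - 1
Step 4: e = 0.636

0.636


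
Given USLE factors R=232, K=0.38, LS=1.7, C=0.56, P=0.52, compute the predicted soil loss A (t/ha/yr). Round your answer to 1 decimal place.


Step 1: A = R * K * LS * C * P
Step 2: R * K = 232 * 0.38 = 88.16
Step 3: (R*K) * LS = 88.16 * 1.7 = 149.872
Step 4: * C * P = 149.872 * 0.56 * 0.52 = 43.6
Step 5: A = 43.6 t/(ha*yr)

43.6


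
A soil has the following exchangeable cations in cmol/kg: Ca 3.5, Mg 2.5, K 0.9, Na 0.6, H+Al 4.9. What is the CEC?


Step 1: CEC = Ca + Mg + K + Na + (H+Al)
Step 2: CEC = 3.5 + 2.5 + 0.9 + 0.6 + 4.9
Step 3: CEC = 12.4 cmol/kg

12.4


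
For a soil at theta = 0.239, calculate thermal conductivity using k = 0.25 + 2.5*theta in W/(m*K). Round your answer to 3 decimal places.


Step 1: k = 0.25 + 2.5 * theta
Step 2: k = 0.25 + 2.5 * 0.239
Step 3: k = 0.25 + 0.598
Step 4: k = 0.848 W/(m*K)

0.848


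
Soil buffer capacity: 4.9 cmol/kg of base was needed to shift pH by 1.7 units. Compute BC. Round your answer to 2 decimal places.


Step 1: BC = change in base / change in pH
Step 2: BC = 4.9 / 1.7
Step 3: BC = 2.88 cmol/(kg*pH unit)

2.88


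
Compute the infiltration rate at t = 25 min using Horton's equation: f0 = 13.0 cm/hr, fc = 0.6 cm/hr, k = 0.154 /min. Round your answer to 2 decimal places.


Step 1: f = fc + (f0 - fc) * exp(-k * t)
Step 2: exp(-0.154 * 25) = 0.02128
Step 3: f = 0.6 + (13.0 - 0.6) * 0.02128
Step 4: f = 0.6 + 12.4 * 0.02128
Step 5: f = 0.86 cm/hr

0.86


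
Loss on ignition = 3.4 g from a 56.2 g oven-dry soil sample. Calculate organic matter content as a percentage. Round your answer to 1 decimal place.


Step 1: OM% = 100 * LOI / sample mass
Step 2: OM = 100 * 3.4 / 56.2
Step 3: OM = 6.0%

6.0


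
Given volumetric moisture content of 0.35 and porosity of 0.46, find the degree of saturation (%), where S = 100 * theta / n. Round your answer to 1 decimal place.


Step 1: S = 100 * theta_v / n
Step 2: S = 100 * 0.35 / 0.46
Step 3: S = 76.1%

76.1


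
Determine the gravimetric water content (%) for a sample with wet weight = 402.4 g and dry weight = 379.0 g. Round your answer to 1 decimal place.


Step 1: Water mass = wet - dry = 402.4 - 379.0 = 23.4 g
Step 2: w = 100 * water mass / dry mass
Step 3: w = 100 * 23.4 / 379.0 = 6.2%

6.2


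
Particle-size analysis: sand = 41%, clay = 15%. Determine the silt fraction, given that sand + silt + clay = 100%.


Step 1: sand + silt + clay = 100%
Step 2: silt = 100 - sand - clay
Step 3: silt = 100 - 41 - 15
Step 4: silt = 44%

44


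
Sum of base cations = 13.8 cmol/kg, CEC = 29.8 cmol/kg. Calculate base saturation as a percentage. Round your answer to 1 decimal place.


Step 1: BS = 100 * (sum of bases) / CEC
Step 2: BS = 100 * 13.8 / 29.8
Step 3: BS = 46.3%

46.3


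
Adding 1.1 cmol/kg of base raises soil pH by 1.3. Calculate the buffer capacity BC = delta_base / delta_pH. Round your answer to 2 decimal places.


Step 1: BC = change in base / change in pH
Step 2: BC = 1.1 / 1.3
Step 3: BC = 0.85 cmol/(kg*pH unit)

0.85


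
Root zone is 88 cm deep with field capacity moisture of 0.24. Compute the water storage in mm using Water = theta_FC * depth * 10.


Step 1: Water (mm) = theta_FC * depth (cm) * 10
Step 2: Water = 0.24 * 88 * 10
Step 3: Water = 211.2 mm

211.2


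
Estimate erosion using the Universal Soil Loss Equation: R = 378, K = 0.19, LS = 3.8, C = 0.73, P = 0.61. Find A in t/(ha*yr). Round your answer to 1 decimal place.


Step 1: A = R * K * LS * C * P
Step 2: R * K = 378 * 0.19 = 71.82
Step 3: (R*K) * LS = 71.82 * 3.8 = 272.916
Step 4: * C * P = 272.916 * 0.73 * 0.61 = 121.5
Step 5: A = 121.5 t/(ha*yr)

121.5


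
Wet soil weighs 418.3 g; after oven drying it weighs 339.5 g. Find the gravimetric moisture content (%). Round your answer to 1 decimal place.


Step 1: Water mass = wet - dry = 418.3 - 339.5 = 78.8 g
Step 2: w = 100 * water mass / dry mass
Step 3: w = 100 * 78.8 / 339.5 = 23.2%

23.2


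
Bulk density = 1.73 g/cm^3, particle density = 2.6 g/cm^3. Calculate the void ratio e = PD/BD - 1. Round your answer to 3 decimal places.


Step 1: e = PD / BD - 1
Step 2: e = 2.6 / 1.73 - 1
Step 3: e = 1.50289 - 1
Step 4: e = 0.503

0.503


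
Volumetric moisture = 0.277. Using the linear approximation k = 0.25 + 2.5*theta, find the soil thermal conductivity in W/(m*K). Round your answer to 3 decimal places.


Step 1: k = 0.25 + 2.5 * theta
Step 2: k = 0.25 + 2.5 * 0.277
Step 3: k = 0.25 + 0.693
Step 4: k = 0.943 W/(m*K)

0.943


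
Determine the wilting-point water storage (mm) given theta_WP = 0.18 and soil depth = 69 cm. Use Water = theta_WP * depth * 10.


Step 1: Water (mm) = theta_WP * depth * 10
Step 2: Water = 0.18 * 69 * 10
Step 3: Water = 124.2 mm

124.2


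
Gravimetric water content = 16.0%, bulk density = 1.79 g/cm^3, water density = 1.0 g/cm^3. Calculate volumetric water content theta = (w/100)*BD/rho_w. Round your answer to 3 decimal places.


Step 1: theta = (w / 100) * BD / rho_w
Step 2: theta = (16.0 / 100) * 1.79 / 1.0
Step 3: theta = 0.16 * 1.79
Step 4: theta = 0.286

0.286


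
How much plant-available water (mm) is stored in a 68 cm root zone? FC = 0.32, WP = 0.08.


Step 1: Available water = (FC - WP) * depth * 10
Step 2: AW = (0.32 - 0.08) * 68 * 10
Step 3: AW = 0.24 * 68 * 10
Step 4: AW = 163.2 mm

163.2


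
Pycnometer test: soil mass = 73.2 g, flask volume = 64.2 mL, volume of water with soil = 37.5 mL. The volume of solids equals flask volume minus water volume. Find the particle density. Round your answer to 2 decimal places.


Step 1: Volume of solids = flask volume - water volume with soil
Step 2: V_solids = 64.2 - 37.5 = 26.7 mL
Step 3: Particle density = mass / V_solids = 73.2 / 26.7 = 2.74 g/cm^3

2.74


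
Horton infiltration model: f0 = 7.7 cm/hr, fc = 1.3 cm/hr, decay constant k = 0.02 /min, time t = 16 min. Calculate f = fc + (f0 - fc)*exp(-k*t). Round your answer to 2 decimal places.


Step 1: f = fc + (f0 - fc) * exp(-k * t)
Step 2: exp(-0.02 * 16) = 0.726149
Step 3: f = 1.3 + (7.7 - 1.3) * 0.726149
Step 4: f = 1.3 + 6.4 * 0.726149
Step 5: f = 5.95 cm/hr

5.95


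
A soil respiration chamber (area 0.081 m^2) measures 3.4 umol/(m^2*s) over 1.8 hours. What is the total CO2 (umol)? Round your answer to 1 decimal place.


Step 1: Convert time to seconds: 1.8 hr * 3600 = 6480.0 s
Step 2: Total = flux * area * time_s
Step 3: Total = 3.4 * 0.081 * 6480.0
Step 4: Total = 1784.6 umol

1784.6


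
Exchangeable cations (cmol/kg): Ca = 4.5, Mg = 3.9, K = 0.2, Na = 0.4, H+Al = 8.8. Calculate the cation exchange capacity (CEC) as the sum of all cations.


Step 1: CEC = Ca + Mg + K + Na + (H+Al)
Step 2: CEC = 4.5 + 3.9 + 0.2 + 0.4 + 8.8
Step 3: CEC = 17.8 cmol/kg

17.8


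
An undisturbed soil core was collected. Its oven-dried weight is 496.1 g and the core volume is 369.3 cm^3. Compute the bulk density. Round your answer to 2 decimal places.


Step 1: Identify the formula: BD = dry mass / volume
Step 2: Substitute values: BD = 496.1 / 369.3
Step 3: BD = 1.34 g/cm^3

1.34


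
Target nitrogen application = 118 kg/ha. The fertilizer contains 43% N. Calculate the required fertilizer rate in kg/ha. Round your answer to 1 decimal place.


Step 1: Fertilizer rate = target N / (N content / 100)
Step 2: Rate = 118 / (43 / 100)
Step 3: Rate = 118 / 0.43
Step 4: Rate = 274.4 kg/ha

274.4


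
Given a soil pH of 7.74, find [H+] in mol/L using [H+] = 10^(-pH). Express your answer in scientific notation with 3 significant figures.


Step 1: [H+] = 10^(-pH)
Step 2: [H+] = 10^(-7.74)
Step 3: [H+] = 1.82e-08 mol/L

1.82e-08


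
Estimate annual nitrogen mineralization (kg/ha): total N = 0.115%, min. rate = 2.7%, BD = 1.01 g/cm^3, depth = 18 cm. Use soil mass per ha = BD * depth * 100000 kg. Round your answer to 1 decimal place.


Step 1: Soil mass per ha = BD * depth * 100000 = 1.01 * 18 * 100000 = 1818000 kg
Step 2: Total N pool = soil mass * N%/100 = 1818000 * 0.115/100 = 2090.7 kg/ha
Step 3: N mineralized = N pool * rate%/100 = 2090.7 * 2.7/100 = 56.4 kg/ha/yr

56.4


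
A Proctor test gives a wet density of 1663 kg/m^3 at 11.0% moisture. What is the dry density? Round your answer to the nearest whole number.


Step 1: Dry density = wet density / (1 + w/100)
Step 2: Dry density = 1663 / (1 + 11.0/100)
Step 3: Dry density = 1663 / 1.11
Step 4: Dry density = 1498 kg/m^3

1498


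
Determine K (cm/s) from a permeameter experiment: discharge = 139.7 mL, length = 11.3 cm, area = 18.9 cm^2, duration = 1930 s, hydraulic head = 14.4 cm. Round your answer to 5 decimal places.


Step 1: K = Q * L / (A * t * h)
Step 2: Numerator = 139.7 * 11.3 = 1578.61
Step 3: Denominator = 18.9 * 1930 * 14.4 = 525268.8
Step 4: K = 1578.61 / 525268.8 = 0.00301 cm/s

0.00301


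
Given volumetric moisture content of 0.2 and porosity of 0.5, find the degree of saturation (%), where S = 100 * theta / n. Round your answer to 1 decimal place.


Step 1: S = 100 * theta_v / n
Step 2: S = 100 * 0.2 / 0.5
Step 3: S = 40.0%

40.0


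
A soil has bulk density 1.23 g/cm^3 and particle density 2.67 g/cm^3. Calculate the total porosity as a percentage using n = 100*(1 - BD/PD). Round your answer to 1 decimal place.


Step 1: Formula: n = 100 * (1 - BD / PD)
Step 2: n = 100 * (1 - 1.23 / 2.67)
Step 3: n = 100 * (1 - 0.46067)
Step 4: n = 53.9%

53.9


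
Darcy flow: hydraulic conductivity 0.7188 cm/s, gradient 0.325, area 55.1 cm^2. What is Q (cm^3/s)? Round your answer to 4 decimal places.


Step 1: Apply Darcy's law: Q = K * i * A
Step 2: Q = 0.7188 * 0.325 * 55.1
Step 3: Q = 12.8719 cm^3/s

12.8719


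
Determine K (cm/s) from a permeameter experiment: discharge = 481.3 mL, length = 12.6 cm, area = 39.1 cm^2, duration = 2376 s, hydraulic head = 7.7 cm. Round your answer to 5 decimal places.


Step 1: K = Q * L / (A * t * h)
Step 2: Numerator = 481.3 * 12.6 = 6064.38
Step 3: Denominator = 39.1 * 2376 * 7.7 = 715342.32
Step 4: K = 6064.38 / 715342.32 = 0.00848 cm/s

0.00848


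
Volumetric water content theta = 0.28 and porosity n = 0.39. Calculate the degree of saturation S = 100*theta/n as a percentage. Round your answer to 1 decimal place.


Step 1: S = 100 * theta_v / n
Step 2: S = 100 * 0.28 / 0.39
Step 3: S = 71.8%

71.8


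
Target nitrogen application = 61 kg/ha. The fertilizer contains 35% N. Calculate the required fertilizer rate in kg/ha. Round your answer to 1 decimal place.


Step 1: Fertilizer rate = target N / (N content / 100)
Step 2: Rate = 61 / (35 / 100)
Step 3: Rate = 61 / 0.35
Step 4: Rate = 174.3 kg/ha

174.3


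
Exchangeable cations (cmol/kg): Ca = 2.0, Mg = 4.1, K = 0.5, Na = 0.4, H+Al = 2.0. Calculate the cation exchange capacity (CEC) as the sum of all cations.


Step 1: CEC = Ca + Mg + K + Na + (H+Al)
Step 2: CEC = 2.0 + 4.1 + 0.5 + 0.4 + 2.0
Step 3: CEC = 9.0 cmol/kg

9.0


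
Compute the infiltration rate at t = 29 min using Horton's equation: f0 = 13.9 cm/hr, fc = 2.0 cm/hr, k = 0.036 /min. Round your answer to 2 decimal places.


Step 1: f = fc + (f0 - fc) * exp(-k * t)
Step 2: exp(-0.036 * 29) = 0.352044
Step 3: f = 2.0 + (13.9 - 2.0) * 0.352044
Step 4: f = 2.0 + 11.9 * 0.352044
Step 5: f = 6.19 cm/hr

6.19


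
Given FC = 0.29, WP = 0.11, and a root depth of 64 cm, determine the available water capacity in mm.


Step 1: Available water = (FC - WP) * depth * 10
Step 2: AW = (0.29 - 0.11) * 64 * 10
Step 3: AW = 0.18 * 64 * 10
Step 4: AW = 115.2 mm

115.2


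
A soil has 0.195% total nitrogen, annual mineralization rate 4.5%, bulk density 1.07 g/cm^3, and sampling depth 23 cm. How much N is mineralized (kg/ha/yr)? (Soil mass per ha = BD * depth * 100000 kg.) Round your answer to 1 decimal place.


Step 1: Soil mass per ha = BD * depth * 100000 = 1.07 * 23 * 100000 = 2461000 kg
Step 2: Total N pool = soil mass * N%/100 = 2461000 * 0.195/100 = 4798.95 kg/ha
Step 3: N mineralized = N pool * rate%/100 = 4798.95 * 4.5/100 = 216.0 kg/ha/yr

216.0


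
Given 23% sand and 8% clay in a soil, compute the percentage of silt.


Step 1: sand + silt + clay = 100%
Step 2: silt = 100 - sand - clay
Step 3: silt = 100 - 23 - 8
Step 4: silt = 69%

69


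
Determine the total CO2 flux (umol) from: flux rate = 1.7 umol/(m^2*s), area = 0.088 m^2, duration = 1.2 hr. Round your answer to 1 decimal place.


Step 1: Convert time to seconds: 1.2 hr * 3600 = 4320.0 s
Step 2: Total = flux * area * time_s
Step 3: Total = 1.7 * 0.088 * 4320.0
Step 4: Total = 646.3 umol

646.3


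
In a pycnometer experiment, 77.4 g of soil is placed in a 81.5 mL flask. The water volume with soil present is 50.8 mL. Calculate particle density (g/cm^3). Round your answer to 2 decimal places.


Step 1: Volume of solids = flask volume - water volume with soil
Step 2: V_solids = 81.5 - 50.8 = 30.7 mL
Step 3: Particle density = mass / V_solids = 77.4 / 30.7 = 2.52 g/cm^3

2.52


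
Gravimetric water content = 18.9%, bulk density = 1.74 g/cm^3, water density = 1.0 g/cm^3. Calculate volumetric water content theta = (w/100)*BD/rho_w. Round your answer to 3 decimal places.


Step 1: theta = (w / 100) * BD / rho_w
Step 2: theta = (18.9 / 100) * 1.74 / 1.0
Step 3: theta = 0.189 * 1.74
Step 4: theta = 0.329

0.329


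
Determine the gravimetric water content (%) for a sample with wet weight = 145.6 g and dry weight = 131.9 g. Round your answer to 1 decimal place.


Step 1: Water mass = wet - dry = 145.6 - 131.9 = 13.7 g
Step 2: w = 100 * water mass / dry mass
Step 3: w = 100 * 13.7 / 131.9 = 10.4%

10.4


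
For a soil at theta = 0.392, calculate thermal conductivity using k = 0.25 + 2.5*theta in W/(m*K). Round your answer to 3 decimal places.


Step 1: k = 0.25 + 2.5 * theta
Step 2: k = 0.25 + 2.5 * 0.392
Step 3: k = 0.25 + 0.98
Step 4: k = 1.23 W/(m*K)

1.23


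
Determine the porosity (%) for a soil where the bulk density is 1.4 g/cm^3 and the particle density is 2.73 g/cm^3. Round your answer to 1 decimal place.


Step 1: Formula: n = 100 * (1 - BD / PD)
Step 2: n = 100 * (1 - 1.4 / 2.73)
Step 3: n = 100 * (1 - 0.51282)
Step 4: n = 48.7%

48.7


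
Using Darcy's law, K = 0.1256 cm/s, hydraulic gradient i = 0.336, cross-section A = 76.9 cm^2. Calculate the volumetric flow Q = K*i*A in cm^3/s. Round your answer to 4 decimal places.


Step 1: Apply Darcy's law: Q = K * i * A
Step 2: Q = 0.1256 * 0.336 * 76.9
Step 3: Q = 3.2453 cm^3/s

3.2453


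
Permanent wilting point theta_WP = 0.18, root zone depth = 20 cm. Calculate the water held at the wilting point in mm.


Step 1: Water (mm) = theta_WP * depth * 10
Step 2: Water = 0.18 * 20 * 10
Step 3: Water = 36.0 mm

36.0


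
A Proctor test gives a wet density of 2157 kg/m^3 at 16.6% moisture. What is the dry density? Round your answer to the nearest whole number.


Step 1: Dry density = wet density / (1 + w/100)
Step 2: Dry density = 2157 / (1 + 16.6/100)
Step 3: Dry density = 2157 / 1.166
Step 4: Dry density = 1850 kg/m^3

1850


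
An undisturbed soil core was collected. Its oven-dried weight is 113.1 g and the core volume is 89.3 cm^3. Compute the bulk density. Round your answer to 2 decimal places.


Step 1: Identify the formula: BD = dry mass / volume
Step 2: Substitute values: BD = 113.1 / 89.3
Step 3: BD = 1.27 g/cm^3

1.27


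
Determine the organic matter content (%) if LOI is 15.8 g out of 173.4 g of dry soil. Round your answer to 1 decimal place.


Step 1: OM% = 100 * LOI / sample mass
Step 2: OM = 100 * 15.8 / 173.4
Step 3: OM = 9.1%

9.1


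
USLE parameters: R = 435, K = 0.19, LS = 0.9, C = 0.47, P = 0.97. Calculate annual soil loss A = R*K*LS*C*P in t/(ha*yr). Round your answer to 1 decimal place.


Step 1: A = R * K * LS * C * P
Step 2: R * K = 435 * 0.19 = 82.65
Step 3: (R*K) * LS = 82.65 * 0.9 = 74.385
Step 4: * C * P = 74.385 * 0.47 * 0.97 = 33.9
Step 5: A = 33.9 t/(ha*yr)

33.9


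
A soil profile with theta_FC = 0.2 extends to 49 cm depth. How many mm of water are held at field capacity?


Step 1: Water (mm) = theta_FC * depth (cm) * 10
Step 2: Water = 0.2 * 49 * 10
Step 3: Water = 98.0 mm

98.0


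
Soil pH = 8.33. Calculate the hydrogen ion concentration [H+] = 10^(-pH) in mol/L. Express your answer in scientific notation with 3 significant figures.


Step 1: [H+] = 10^(-pH)
Step 2: [H+] = 10^(-8.33)
Step 3: [H+] = 4.68e-09 mol/L

4.68e-09


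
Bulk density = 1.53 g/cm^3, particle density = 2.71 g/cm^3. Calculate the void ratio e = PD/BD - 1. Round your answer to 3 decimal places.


Step 1: e = PD / BD - 1
Step 2: e = 2.71 / 1.53 - 1
Step 3: e = 1.77124 - 1
Step 4: e = 0.771

0.771


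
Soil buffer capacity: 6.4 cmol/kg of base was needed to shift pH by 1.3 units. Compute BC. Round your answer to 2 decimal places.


Step 1: BC = change in base / change in pH
Step 2: BC = 6.4 / 1.3
Step 3: BC = 4.92 cmol/(kg*pH unit)

4.92


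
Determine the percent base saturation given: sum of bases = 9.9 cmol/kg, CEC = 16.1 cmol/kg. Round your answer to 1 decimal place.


Step 1: BS = 100 * (sum of bases) / CEC
Step 2: BS = 100 * 9.9 / 16.1
Step 3: BS = 61.5%

61.5


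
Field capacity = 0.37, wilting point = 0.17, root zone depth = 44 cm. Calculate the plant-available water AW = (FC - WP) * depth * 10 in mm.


Step 1: Available water = (FC - WP) * depth * 10
Step 2: AW = (0.37 - 0.17) * 44 * 10
Step 3: AW = 0.2 * 44 * 10
Step 4: AW = 88.0 mm

88.0


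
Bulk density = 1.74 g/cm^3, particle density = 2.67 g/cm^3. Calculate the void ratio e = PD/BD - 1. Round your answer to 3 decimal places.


Step 1: e = PD / BD - 1
Step 2: e = 2.67 / 1.74 - 1
Step 3: e = 1.53448 - 1
Step 4: e = 0.534

0.534


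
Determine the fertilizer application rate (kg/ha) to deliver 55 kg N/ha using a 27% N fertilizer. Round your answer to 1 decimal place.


Step 1: Fertilizer rate = target N / (N content / 100)
Step 2: Rate = 55 / (27 / 100)
Step 3: Rate = 55 / 0.27
Step 4: Rate = 203.7 kg/ha

203.7


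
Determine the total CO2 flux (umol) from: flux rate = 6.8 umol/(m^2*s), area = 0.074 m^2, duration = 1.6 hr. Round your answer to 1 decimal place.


Step 1: Convert time to seconds: 1.6 hr * 3600 = 5760.0 s
Step 2: Total = flux * area * time_s
Step 3: Total = 6.8 * 0.074 * 5760.0
Step 4: Total = 2898.4 umol

2898.4


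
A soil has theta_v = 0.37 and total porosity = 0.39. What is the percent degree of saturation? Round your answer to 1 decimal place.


Step 1: S = 100 * theta_v / n
Step 2: S = 100 * 0.37 / 0.39
Step 3: S = 94.9%

94.9


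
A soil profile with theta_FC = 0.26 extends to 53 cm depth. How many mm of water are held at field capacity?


Step 1: Water (mm) = theta_FC * depth (cm) * 10
Step 2: Water = 0.26 * 53 * 10
Step 3: Water = 137.8 mm

137.8


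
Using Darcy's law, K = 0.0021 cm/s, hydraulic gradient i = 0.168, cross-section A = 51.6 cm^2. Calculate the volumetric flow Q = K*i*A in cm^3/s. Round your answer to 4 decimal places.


Step 1: Apply Darcy's law: Q = K * i * A
Step 2: Q = 0.0021 * 0.168 * 51.6
Step 3: Q = 0.0182 cm^3/s

0.0182


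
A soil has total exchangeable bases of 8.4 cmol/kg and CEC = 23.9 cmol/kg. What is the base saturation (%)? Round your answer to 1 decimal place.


Step 1: BS = 100 * (sum of bases) / CEC
Step 2: BS = 100 * 8.4 / 23.9
Step 3: BS = 35.1%

35.1


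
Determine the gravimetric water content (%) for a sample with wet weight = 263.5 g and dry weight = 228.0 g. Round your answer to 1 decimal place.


Step 1: Water mass = wet - dry = 263.5 - 228.0 = 35.5 g
Step 2: w = 100 * water mass / dry mass
Step 3: w = 100 * 35.5 / 228.0 = 15.6%

15.6


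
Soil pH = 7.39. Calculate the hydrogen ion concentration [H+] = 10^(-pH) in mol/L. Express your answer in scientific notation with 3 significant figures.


Step 1: [H+] = 10^(-pH)
Step 2: [H+] = 10^(-7.39)
Step 3: [H+] = 4.07e-08 mol/L

4.07e-08


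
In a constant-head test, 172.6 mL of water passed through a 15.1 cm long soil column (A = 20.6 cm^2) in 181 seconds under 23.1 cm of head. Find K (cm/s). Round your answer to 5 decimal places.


Step 1: K = Q * L / (A * t * h)
Step 2: Numerator = 172.6 * 15.1 = 2606.26
Step 3: Denominator = 20.6 * 181 * 23.1 = 86130.66
Step 4: K = 2606.26 / 86130.66 = 0.03026 cm/s

0.03026


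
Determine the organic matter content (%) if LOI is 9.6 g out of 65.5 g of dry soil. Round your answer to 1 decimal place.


Step 1: OM% = 100 * LOI / sample mass
Step 2: OM = 100 * 9.6 / 65.5
Step 3: OM = 14.7%

14.7


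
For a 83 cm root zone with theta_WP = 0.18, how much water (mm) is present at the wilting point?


Step 1: Water (mm) = theta_WP * depth * 10
Step 2: Water = 0.18 * 83 * 10
Step 3: Water = 149.4 mm

149.4


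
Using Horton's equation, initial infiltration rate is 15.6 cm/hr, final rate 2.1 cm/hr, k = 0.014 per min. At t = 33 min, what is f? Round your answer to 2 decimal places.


Step 1: f = fc + (f0 - fc) * exp(-k * t)
Step 2: exp(-0.014 * 33) = 0.630022
Step 3: f = 2.1 + (15.6 - 2.1) * 0.630022
Step 4: f = 2.1 + 13.5 * 0.630022
Step 5: f = 10.61 cm/hr

10.61


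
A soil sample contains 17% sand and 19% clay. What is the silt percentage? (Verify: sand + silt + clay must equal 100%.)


Step 1: sand + silt + clay = 100%
Step 2: silt = 100 - sand - clay
Step 3: silt = 100 - 17 - 19
Step 4: silt = 64%

64


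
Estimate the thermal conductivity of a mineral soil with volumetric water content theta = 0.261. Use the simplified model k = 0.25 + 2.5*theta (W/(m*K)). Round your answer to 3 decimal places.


Step 1: k = 0.25 + 2.5 * theta
Step 2: k = 0.25 + 2.5 * 0.261
Step 3: k = 0.25 + 0.653
Step 4: k = 0.903 W/(m*K)

0.903


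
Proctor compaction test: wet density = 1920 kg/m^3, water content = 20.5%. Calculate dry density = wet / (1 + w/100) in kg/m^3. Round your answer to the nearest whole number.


Step 1: Dry density = wet density / (1 + w/100)
Step 2: Dry density = 1920 / (1 + 20.5/100)
Step 3: Dry density = 1920 / 1.205
Step 4: Dry density = 1593 kg/m^3

1593


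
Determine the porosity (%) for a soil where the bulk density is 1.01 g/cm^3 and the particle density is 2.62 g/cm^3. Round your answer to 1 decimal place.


Step 1: Formula: n = 100 * (1 - BD / PD)
Step 2: n = 100 * (1 - 1.01 / 2.62)
Step 3: n = 100 * (1 - 0.3855)
Step 4: n = 61.5%

61.5


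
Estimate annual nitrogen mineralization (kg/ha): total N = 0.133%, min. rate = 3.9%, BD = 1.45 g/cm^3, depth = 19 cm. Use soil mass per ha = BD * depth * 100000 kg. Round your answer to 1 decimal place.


Step 1: Soil mass per ha = BD * depth * 100000 = 1.45 * 19 * 100000 = 2755000 kg
Step 2: Total N pool = soil mass * N%/100 = 2755000 * 0.133/100 = 3664.15 kg/ha
Step 3: N mineralized = N pool * rate%/100 = 3664.15 * 3.9/100 = 142.9 kg/ha/yr

142.9


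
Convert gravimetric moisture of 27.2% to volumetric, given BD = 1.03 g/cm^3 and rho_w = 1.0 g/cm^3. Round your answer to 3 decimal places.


Step 1: theta = (w / 100) * BD / rho_w
Step 2: theta = (27.2 / 100) * 1.03 / 1.0
Step 3: theta = 0.272 * 1.03
Step 4: theta = 0.28

0.28


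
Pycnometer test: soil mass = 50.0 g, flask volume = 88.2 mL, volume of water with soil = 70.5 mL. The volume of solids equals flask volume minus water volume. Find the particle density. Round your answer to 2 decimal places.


Step 1: Volume of solids = flask volume - water volume with soil
Step 2: V_solids = 88.2 - 70.5 = 17.7 mL
Step 3: Particle density = mass / V_solids = 50.0 / 17.7 = 2.82 g/cm^3

2.82


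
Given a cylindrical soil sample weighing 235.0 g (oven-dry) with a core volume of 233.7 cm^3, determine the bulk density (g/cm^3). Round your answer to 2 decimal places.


Step 1: Identify the formula: BD = dry mass / volume
Step 2: Substitute values: BD = 235.0 / 233.7
Step 3: BD = 1.01 g/cm^3

1.01


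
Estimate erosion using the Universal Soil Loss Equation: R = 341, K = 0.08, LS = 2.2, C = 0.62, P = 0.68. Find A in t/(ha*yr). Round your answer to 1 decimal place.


Step 1: A = R * K * LS * C * P
Step 2: R * K = 341 * 0.08 = 27.28
Step 3: (R*K) * LS = 27.28 * 2.2 = 60.016
Step 4: * C * P = 60.016 * 0.62 * 0.68 = 25.3
Step 5: A = 25.3 t/(ha*yr)

25.3


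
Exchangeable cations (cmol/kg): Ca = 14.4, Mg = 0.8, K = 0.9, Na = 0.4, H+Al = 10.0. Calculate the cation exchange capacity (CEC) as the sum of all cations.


Step 1: CEC = Ca + Mg + K + Na + (H+Al)
Step 2: CEC = 14.4 + 0.8 + 0.9 + 0.4 + 10.0
Step 3: CEC = 26.5 cmol/kg

26.5


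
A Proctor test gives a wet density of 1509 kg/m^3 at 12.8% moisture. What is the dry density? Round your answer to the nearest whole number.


Step 1: Dry density = wet density / (1 + w/100)
Step 2: Dry density = 1509 / (1 + 12.8/100)
Step 3: Dry density = 1509 / 1.128
Step 4: Dry density = 1338 kg/m^3

1338


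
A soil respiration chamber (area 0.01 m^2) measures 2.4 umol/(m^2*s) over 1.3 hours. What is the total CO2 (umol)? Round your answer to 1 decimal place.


Step 1: Convert time to seconds: 1.3 hr * 3600 = 4680.0 s
Step 2: Total = flux * area * time_s
Step 3: Total = 2.4 * 0.01 * 4680.0
Step 4: Total = 112.3 umol

112.3


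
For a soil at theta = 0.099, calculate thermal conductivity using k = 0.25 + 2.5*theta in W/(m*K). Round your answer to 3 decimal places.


Step 1: k = 0.25 + 2.5 * theta
Step 2: k = 0.25 + 2.5 * 0.099
Step 3: k = 0.25 + 0.248
Step 4: k = 0.498 W/(m*K)

0.498


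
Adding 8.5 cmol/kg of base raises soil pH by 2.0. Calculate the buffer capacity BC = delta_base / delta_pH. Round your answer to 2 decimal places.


Step 1: BC = change in base / change in pH
Step 2: BC = 8.5 / 2.0
Step 3: BC = 4.25 cmol/(kg*pH unit)

4.25


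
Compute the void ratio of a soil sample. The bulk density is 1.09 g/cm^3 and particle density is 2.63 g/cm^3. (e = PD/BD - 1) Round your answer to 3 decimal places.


Step 1: e = PD / BD - 1
Step 2: e = 2.63 / 1.09 - 1
Step 3: e = 2.41284 - 1
Step 4: e = 1.413

1.413


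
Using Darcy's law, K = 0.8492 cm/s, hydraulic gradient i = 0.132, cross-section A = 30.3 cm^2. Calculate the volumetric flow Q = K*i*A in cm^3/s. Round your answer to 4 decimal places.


Step 1: Apply Darcy's law: Q = K * i * A
Step 2: Q = 0.8492 * 0.132 * 30.3
Step 3: Q = 3.3965 cm^3/s

3.3965


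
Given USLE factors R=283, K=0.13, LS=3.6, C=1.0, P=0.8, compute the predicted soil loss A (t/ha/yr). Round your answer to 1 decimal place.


Step 1: A = R * K * LS * C * P
Step 2: R * K = 283 * 0.13 = 36.79
Step 3: (R*K) * LS = 36.79 * 3.6 = 132.444
Step 4: * C * P = 132.444 * 1.0 * 0.8 = 106.0
Step 5: A = 106.0 t/(ha*yr)

106.0


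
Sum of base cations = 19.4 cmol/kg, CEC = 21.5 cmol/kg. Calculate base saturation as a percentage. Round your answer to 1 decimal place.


Step 1: BS = 100 * (sum of bases) / CEC
Step 2: BS = 100 * 19.4 / 21.5
Step 3: BS = 90.2%

90.2


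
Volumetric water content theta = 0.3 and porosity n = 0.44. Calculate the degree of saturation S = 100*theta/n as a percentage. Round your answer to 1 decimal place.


Step 1: S = 100 * theta_v / n
Step 2: S = 100 * 0.3 / 0.44
Step 3: S = 68.2%

68.2


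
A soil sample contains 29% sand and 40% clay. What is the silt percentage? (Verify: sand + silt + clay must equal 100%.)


Step 1: sand + silt + clay = 100%
Step 2: silt = 100 - sand - clay
Step 3: silt = 100 - 29 - 40
Step 4: silt = 31%

31


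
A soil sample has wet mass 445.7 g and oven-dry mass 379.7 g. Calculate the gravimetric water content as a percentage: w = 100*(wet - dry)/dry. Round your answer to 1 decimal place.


Step 1: Water mass = wet - dry = 445.7 - 379.7 = 66.0 g
Step 2: w = 100 * water mass / dry mass
Step 3: w = 100 * 66.0 / 379.7 = 17.4%

17.4


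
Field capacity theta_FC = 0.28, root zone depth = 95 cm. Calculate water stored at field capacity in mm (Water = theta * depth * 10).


Step 1: Water (mm) = theta_FC * depth (cm) * 10
Step 2: Water = 0.28 * 95 * 10
Step 3: Water = 266.0 mm

266.0


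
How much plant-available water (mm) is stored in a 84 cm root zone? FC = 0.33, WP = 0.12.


Step 1: Available water = (FC - WP) * depth * 10
Step 2: AW = (0.33 - 0.12) * 84 * 10
Step 3: AW = 0.21 * 84 * 10
Step 4: AW = 176.4 mm

176.4


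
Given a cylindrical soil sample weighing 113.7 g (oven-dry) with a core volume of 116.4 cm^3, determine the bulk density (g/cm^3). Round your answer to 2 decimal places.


Step 1: Identify the formula: BD = dry mass / volume
Step 2: Substitute values: BD = 113.7 / 116.4
Step 3: BD = 0.98 g/cm^3

0.98


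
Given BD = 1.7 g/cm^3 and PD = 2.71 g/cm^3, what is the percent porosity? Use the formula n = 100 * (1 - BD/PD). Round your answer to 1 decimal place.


Step 1: Formula: n = 100 * (1 - BD / PD)
Step 2: n = 100 * (1 - 1.7 / 2.71)
Step 3: n = 100 * (1 - 0.62731)
Step 4: n = 37.3%

37.3


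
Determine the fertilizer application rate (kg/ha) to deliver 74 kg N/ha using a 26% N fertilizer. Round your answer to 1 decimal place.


Step 1: Fertilizer rate = target N / (N content / 100)
Step 2: Rate = 74 / (26 / 100)
Step 3: Rate = 74 / 0.26
Step 4: Rate = 284.6 kg/ha

284.6


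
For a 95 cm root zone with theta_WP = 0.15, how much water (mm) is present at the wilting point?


Step 1: Water (mm) = theta_WP * depth * 10
Step 2: Water = 0.15 * 95 * 10
Step 3: Water = 142.5 mm

142.5


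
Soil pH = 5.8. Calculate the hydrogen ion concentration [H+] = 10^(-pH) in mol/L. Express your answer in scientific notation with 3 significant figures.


Step 1: [H+] = 10^(-pH)
Step 2: [H+] = 10^(-5.8)
Step 3: [H+] = 1.58e-06 mol/L

1.58e-06


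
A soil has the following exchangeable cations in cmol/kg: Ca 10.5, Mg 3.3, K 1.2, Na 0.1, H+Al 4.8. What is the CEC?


Step 1: CEC = Ca + Mg + K + Na + (H+Al)
Step 2: CEC = 10.5 + 3.3 + 1.2 + 0.1 + 4.8
Step 3: CEC = 19.9 cmol/kg

19.9


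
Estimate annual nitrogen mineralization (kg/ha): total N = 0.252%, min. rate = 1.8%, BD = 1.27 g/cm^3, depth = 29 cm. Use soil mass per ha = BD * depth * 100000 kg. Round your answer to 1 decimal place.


Step 1: Soil mass per ha = BD * depth * 100000 = 1.27 * 29 * 100000 = 3683000 kg
Step 2: Total N pool = soil mass * N%/100 = 3683000 * 0.252/100 = 9281.16 kg/ha
Step 3: N mineralized = N pool * rate%/100 = 9281.16 * 1.8/100 = 167.1 kg/ha/yr

167.1


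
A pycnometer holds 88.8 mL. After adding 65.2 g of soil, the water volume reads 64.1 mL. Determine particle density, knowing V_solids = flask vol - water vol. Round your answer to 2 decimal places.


Step 1: Volume of solids = flask volume - water volume with soil
Step 2: V_solids = 88.8 - 64.1 = 24.7 mL
Step 3: Particle density = mass / V_solids = 65.2 / 24.7 = 2.64 g/cm^3

2.64


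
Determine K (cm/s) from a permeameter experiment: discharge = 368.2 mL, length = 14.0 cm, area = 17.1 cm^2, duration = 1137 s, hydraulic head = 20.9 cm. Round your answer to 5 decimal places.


Step 1: K = Q * L / (A * t * h)
Step 2: Numerator = 368.2 * 14.0 = 5154.8
Step 3: Denominator = 17.1 * 1137 * 20.9 = 406352.43
Step 4: K = 5154.8 / 406352.43 = 0.01269 cm/s

0.01269


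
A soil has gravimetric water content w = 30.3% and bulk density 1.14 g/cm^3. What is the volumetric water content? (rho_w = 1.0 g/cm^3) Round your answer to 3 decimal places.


Step 1: theta = (w / 100) * BD / rho_w
Step 2: theta = (30.3 / 100) * 1.14 / 1.0
Step 3: theta = 0.303 * 1.14
Step 4: theta = 0.345

0.345


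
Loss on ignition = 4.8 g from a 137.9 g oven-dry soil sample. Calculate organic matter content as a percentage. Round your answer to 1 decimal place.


Step 1: OM% = 100 * LOI / sample mass
Step 2: OM = 100 * 4.8 / 137.9
Step 3: OM = 3.5%

3.5


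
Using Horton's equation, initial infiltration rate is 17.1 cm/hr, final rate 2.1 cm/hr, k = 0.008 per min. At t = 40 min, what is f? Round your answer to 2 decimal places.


Step 1: f = fc + (f0 - fc) * exp(-k * t)
Step 2: exp(-0.008 * 40) = 0.726149
Step 3: f = 2.1 + (17.1 - 2.1) * 0.726149
Step 4: f = 2.1 + 15.0 * 0.726149
Step 5: f = 12.99 cm/hr

12.99


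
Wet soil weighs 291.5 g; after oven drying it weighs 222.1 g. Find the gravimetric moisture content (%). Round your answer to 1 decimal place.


Step 1: Water mass = wet - dry = 291.5 - 222.1 = 69.4 g
Step 2: w = 100 * water mass / dry mass
Step 3: w = 100 * 69.4 / 222.1 = 31.2%

31.2


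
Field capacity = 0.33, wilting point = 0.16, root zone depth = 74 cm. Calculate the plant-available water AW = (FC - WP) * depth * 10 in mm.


Step 1: Available water = (FC - WP) * depth * 10
Step 2: AW = (0.33 - 0.16) * 74 * 10
Step 3: AW = 0.17 * 74 * 10
Step 4: AW = 125.8 mm

125.8


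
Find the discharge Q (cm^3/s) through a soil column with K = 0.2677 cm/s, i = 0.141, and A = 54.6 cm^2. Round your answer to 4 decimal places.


Step 1: Apply Darcy's law: Q = K * i * A
Step 2: Q = 0.2677 * 0.141 * 54.6
Step 3: Q = 2.0609 cm^3/s

2.0609


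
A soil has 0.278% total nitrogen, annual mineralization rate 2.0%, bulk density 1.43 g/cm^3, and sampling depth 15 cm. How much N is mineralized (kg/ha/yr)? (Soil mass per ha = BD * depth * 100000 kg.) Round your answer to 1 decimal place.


Step 1: Soil mass per ha = BD * depth * 100000 = 1.43 * 15 * 100000 = 2145000 kg
Step 2: Total N pool = soil mass * N%/100 = 2145000 * 0.278/100 = 5963.1 kg/ha
Step 3: N mineralized = N pool * rate%/100 = 5963.1 * 2.0/100 = 119.3 kg/ha/yr

119.3


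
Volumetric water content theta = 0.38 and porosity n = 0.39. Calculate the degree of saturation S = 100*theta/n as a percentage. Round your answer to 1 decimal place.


Step 1: S = 100 * theta_v / n
Step 2: S = 100 * 0.38 / 0.39
Step 3: S = 97.4%

97.4


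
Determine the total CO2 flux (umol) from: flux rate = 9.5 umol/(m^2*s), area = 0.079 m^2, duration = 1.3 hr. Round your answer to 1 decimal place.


Step 1: Convert time to seconds: 1.3 hr * 3600 = 4680.0 s
Step 2: Total = flux * area * time_s
Step 3: Total = 9.5 * 0.079 * 4680.0
Step 4: Total = 3512.3 umol

3512.3


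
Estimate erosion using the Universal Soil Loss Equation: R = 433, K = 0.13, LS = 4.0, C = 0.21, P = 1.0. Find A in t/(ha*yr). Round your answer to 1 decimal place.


Step 1: A = R * K * LS * C * P
Step 2: R * K = 433 * 0.13 = 56.29
Step 3: (R*K) * LS = 56.29 * 4.0 = 225.16
Step 4: * C * P = 225.16 * 0.21 * 1.0 = 47.3
Step 5: A = 47.3 t/(ha*yr)

47.3


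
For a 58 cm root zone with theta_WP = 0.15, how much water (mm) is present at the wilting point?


Step 1: Water (mm) = theta_WP * depth * 10
Step 2: Water = 0.15 * 58 * 10
Step 3: Water = 87.0 mm

87.0


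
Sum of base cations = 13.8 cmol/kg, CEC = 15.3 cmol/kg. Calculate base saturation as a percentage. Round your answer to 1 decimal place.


Step 1: BS = 100 * (sum of bases) / CEC
Step 2: BS = 100 * 13.8 / 15.3
Step 3: BS = 90.2%

90.2


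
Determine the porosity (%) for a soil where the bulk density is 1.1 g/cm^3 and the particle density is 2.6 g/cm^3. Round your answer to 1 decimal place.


Step 1: Formula: n = 100 * (1 - BD / PD)
Step 2: n = 100 * (1 - 1.1 / 2.6)
Step 3: n = 100 * (1 - 0.42308)
Step 4: n = 57.7%

57.7


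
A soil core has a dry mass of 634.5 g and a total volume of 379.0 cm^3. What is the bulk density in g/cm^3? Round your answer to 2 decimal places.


Step 1: Identify the formula: BD = dry mass / volume
Step 2: Substitute values: BD = 634.5 / 379.0
Step 3: BD = 1.67 g/cm^3

1.67


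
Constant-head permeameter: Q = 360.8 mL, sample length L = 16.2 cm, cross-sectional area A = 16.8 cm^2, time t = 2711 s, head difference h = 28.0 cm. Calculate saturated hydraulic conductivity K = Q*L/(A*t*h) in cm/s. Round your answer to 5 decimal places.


Step 1: K = Q * L / (A * t * h)
Step 2: Numerator = 360.8 * 16.2 = 5844.96
Step 3: Denominator = 16.8 * 2711 * 28.0 = 1275254.4
Step 4: K = 5844.96 / 1275254.4 = 0.00458 cm/s

0.00458
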